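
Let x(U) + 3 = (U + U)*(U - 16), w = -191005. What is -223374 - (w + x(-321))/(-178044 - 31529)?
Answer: -46813133956/209573 ≈ -2.2337e+5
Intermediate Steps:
x(U) = -3 + 2*U*(-16 + U) (x(U) = -3 + (U + U)*(U - 16) = -3 + (2*U)*(-16 + U) = -3 + 2*U*(-16 + U))
-223374 - (w + x(-321))/(-178044 - 31529) = -223374 - (-191005 + (-3 - 32*(-321) + 2*(-321)²))/(-178044 - 31529) = -223374 - (-191005 + (-3 + 10272 + 2*103041))/(-209573) = -223374 - (-191005 + (-3 + 10272 + 206082))*(-1)/209573 = -223374 - (-191005 + 216351)*(-1)/209573 = -223374 - 25346*(-1)/209573 = -223374 - 1*(-25346/209573) = -223374 + 25346/209573 = -46813133956/209573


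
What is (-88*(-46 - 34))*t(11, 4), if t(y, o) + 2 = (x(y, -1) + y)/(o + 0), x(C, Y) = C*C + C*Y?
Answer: 198880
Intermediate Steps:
x(C, Y) = C**2 + C*Y
t(y, o) = -2 + (y + y*(-1 + y))/o (t(y, o) = -2 + (y*(y - 1) + y)/(o + 0) = -2 + (y*(-1 + y) + y)/o = -2 + (y + y*(-1 + y))/o)
(-88*(-46 - 34))*t(11, 4) = (-88*(-46 - 34))*(-2 + 11**2/4) = (-88*(-80))*(-2 + (1/4)*121) = 7040*(-2 + 121/4) = 7040*(113/4) = 198880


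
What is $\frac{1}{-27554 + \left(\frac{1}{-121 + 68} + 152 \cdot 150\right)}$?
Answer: $- \frac{53}{251963} \approx -0.00021035$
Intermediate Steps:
$\frac{1}{-27554 + \left(\frac{1}{-121 + 68} + 152 \cdot 150\right)} = \frac{1}{-27554 + \left(\frac{1}{-53} + 22800\right)} = \frac{1}{-27554 + \left(- \frac{1}{53} + 22800\right)} = \frac{1}{-27554 + \frac{1208399}{53}} = \frac{1}{- \frac{251963}{53}} = - \frac{53}{251963}$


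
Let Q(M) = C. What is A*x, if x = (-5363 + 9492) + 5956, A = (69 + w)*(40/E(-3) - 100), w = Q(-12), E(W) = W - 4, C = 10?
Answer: -589569100/7 ≈ -8.4224e+7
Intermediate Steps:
E(W) = -4 + W
Q(M) = 10
w = 10
A = -58460/7 (A = (69 + 10)*(40/(-4 - 3) - 100) = 79*(40/(-7) - 100) = 79*(40*(-1/7) - 100) = 79*(-40/7 - 100) = 79*(-740/7) = -58460/7 ≈ -8351.4)
x = 10085 (x = 4129 + 5956 = 10085)
A*x = -58460/7*10085 = -589569100/7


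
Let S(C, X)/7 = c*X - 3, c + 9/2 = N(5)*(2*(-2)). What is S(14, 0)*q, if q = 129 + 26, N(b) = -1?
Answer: -3255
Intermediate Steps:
c = -½ (c = -9/2 - 2*(-2) = -9/2 - 1*(-4) = -9/2 + 4 = -½ ≈ -0.50000)
q = 155
S(C, X) = -21 - 7*X/2 (S(C, X) = 7*(-X/2 - 3) = 7*(-3 - X/2) = -21 - 7*X/2)
S(14, 0)*q = (-21 - 7/2*0)*155 = (-21 + 0)*155 = -21*155 = -3255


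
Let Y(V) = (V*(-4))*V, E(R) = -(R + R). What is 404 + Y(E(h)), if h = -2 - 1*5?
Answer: -380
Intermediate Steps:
h = -7 (h = -2 - 5 = -7)
E(R) = -2*R
Y(V) = -4*V**2 (Y(V) = (-4*V)*V = -4*V**2)
404 + Y(E(h)) = 404 - 4*(-2*(-7))**2 = 404 - 4*14**2 = 404 - 4*196 = 404 - 784 = -380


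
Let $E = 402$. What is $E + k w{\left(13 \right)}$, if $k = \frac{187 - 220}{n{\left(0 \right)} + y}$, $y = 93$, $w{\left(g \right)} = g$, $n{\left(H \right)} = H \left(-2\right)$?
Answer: $\frac{12319}{31} \approx 397.39$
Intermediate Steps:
$n{\left(H \right)} = - 2 H$
$k = - \frac{11}{31}$ ($k = \frac{187 - 220}{\left(-2\right) 0 + 93} = - \frac{33}{0 + 93} = - \frac{33}{93} = \left(-33\right) \frac{1}{93} = - \frac{11}{31} \approx -0.35484$)
$E + k w{\left(13 \right)} = 402 - \frac{143}{31} = \frac{12319}{31}$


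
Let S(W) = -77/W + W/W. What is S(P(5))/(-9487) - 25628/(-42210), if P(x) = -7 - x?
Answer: 485639557/800892540 ≈ 0.60637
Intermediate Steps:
S(W) = 1 - 77/W (S(W) = -77/W + 1 = 1 - 77/W)
S(P(5))/(-9487) - 25628/(-42210) = ((-77 + (-7 - 1*5))/(-7 - 1*5))/(-9487) - 25628/(-42210) = ((-77 + (-7 - 5))/(-7 - 5))*(-1/9487) - 25628*(-1/42210) = ((-77 - 12)/(-12))*(-1/9487) + 12814/21105 = -1/12*(-89)*(-1/9487) + 12814/21105 = (89/12)*(-1/9487) + 12814/21105 = -89/113844 + 12814/21105 = 485639557/800892540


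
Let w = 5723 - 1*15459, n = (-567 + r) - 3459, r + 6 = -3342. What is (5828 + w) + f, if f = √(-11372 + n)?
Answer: -3908 + I*√18746 ≈ -3908.0 + 136.92*I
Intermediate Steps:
r = -3348 (r = -6 - 3342 = -3348)
n = -7374 (n = (-567 - 3348) - 3459 = -3915 - 3459 = -7374)
f = I*√18746 (f = √(-11372 - 7374) = √(-18746) = I*√18746 ≈ 136.92*I)
w = -9736 (w = 5723 - 15459 = -9736)
(5828 + w) + f = (5828 - 9736) + I*√18746 = -3908 + I*√18746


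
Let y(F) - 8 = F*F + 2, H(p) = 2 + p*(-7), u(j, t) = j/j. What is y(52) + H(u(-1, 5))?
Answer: 2709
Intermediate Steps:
u(j, t) = 1
H(p) = 2 - 7*p
y(F) = 10 + F² (y(F) = 8 + (F*F + 2) = 8 + (F² + 2) = 8 + (2 + F²) = 10 + F²)
y(52) + H(u(-1, 5)) = (10 + 52²) + (2 - 7*1) = (10 + 2704) + (2 - 7) = 2714 - 5 = 2709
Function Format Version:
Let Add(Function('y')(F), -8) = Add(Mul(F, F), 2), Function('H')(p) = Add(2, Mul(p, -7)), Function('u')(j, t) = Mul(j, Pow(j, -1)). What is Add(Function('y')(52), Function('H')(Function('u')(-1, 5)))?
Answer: 2709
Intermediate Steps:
Function('u')(j, t) = 1
Function('H')(p) = Add(2, Mul(-7, p))
Function('y')(F) = Add(10, Pow(F, 2)) (Function('y')(F) = Add(8, Add(Mul(F, F), 2)) = Add(8, Add(Pow(F, 2), 2)) = Add(8, Add(2, Pow(F, 2))) = Add(10, Pow(F, 2)))
Add(Function('y')(52), Function('H')(Function('u')(-1, 5))) = Add(Add(10, Pow(52, 2)), Add(2, Mul(-7, 1))) = Add(Add(10, 2704), Add(2, -7)) = Add(2714, -5) = 2709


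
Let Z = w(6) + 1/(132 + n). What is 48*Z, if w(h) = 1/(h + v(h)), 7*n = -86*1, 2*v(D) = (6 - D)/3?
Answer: 3520/419 ≈ 8.4010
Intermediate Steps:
v(D) = 1 - D/6 (v(D) = ((6 - D)/3)/2 = ((6 - D)*(1/3))/2 = (2 - D/3)/2 = 1 - D/6)
n = -86/7 (n = (-86*1)/7 = (1/7)*(-86) = -86/7 ≈ -12.286)
w(h) = 1/(1 + 5*h/6) (w(h) = 1/(h + (1 - h/6)) = 1/(1 + 5*h/6))
Z = 220/1257 (Z = 6/(6 + 5*6) + 1/(132 - 86/7) = 6/(6 + 30) + 1/(838/7) = 6/36 + 7/838 = 6*(1/36) + 7/838 = 1/6 + 7/838 = 220/1257 ≈ 0.17502)
48*Z = 48*(220/1257) = 3520/419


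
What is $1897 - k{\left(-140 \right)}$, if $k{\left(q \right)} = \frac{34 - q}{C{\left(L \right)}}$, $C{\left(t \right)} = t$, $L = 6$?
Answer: $1868$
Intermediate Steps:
$k{\left(q \right)} = \frac{17}{3} - \frac{q}{6}$ ($k{\left(q \right)} = \frac{34 - q}{6} = \left(34 - q\right) \frac{1}{6} = \frac{17}{3} - \frac{q}{6}$)
$1897 - k{\left(-140 \right)} = 1897 - \left(\frac{17}{3} - - \frac{70}{3}\right) = 1897 - \left(\frac{17}{3} + \frac{70}{3}\right) = 1897 - 29 = 1868$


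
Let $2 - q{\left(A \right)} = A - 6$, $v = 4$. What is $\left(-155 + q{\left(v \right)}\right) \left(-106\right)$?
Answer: $16006$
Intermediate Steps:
$q{\left(A \right)} = 8 - A$ ($q{\left(A \right)} = 2 - \left(A - 6\right) = 2 - \left(-6 + A\right) = 8 - A$)
$\left(-155 + q{\left(v \right)}\right) \left(-106\right) = \left(-155 + \left(8 - 4\right)\right) \left(-106\right) = \left(-155 + 4\right) \left(-106\right) = \left(-151\right) \left(-106\right) = 16006$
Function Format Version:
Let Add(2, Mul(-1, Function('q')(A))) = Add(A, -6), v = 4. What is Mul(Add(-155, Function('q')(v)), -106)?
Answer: 16006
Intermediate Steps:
Function('q')(A) = Add(8, Mul(-1, A)) (Function('q')(A) = Add(2, Mul(-1, Add(A, -6))) = Add(2, Mul(-1, Add(-6, A))) = Add(2, Add(6, Mul(-1, A))) = Add(8, Mul(-1, A)))
Mul(Add(-155, Function('q')(v)), -106) = Mul(Add(-155, Add(8, Mul(-1, 4))), -106) = Mul(Add(-155, Add(8, -4)), -106) = Mul(Add(-155, 4), -106) = Mul(-151, -106) = 16006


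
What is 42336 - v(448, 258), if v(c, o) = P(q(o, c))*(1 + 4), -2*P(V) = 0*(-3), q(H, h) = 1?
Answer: 42336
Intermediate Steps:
P(V) = 0 (P(V) = -0*(-3) = -1/2*0 = 0)
v(c, o) = 0 (v(c, o) = 0*(1 + 4) = 0*5 = 0)
42336 - v(448, 258) = 42336 - 1*0 = 42336 + 0 = 42336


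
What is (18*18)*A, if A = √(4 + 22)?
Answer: 324*√26 ≈ 1652.1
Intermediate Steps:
A = √26 ≈ 5.0990
(18*18)*A = (18*18)*√26 = 324*√26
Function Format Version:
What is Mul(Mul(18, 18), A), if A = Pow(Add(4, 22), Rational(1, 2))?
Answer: Mul(324, Pow(26, Rational(1, 2))) ≈ 1652.1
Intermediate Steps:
A = Pow(26, Rational(1, 2)) ≈ 5.0990
Mul(Mul(18, 18), A) = Mul(Mul(18, 18), Pow(26, Rational(1, 2))) = Mul(324, Pow(26, Rational(1, 2)))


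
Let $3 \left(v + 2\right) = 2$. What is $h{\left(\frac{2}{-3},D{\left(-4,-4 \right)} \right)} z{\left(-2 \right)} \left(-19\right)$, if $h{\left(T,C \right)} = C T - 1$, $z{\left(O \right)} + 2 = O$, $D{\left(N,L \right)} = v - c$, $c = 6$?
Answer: $\frac{2660}{9} \approx 295.56$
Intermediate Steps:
$v = - \frac{4}{3}$ ($v = -2 + \frac{1}{3} \cdot 2 = -2 + \frac{2}{3} = - \frac{4}{3} \approx -1.3333$)
$D{\left(N,L \right)} = - \frac{22}{3}$ ($D{\left(N,L \right)} = - \frac{4}{3} - 6 = - \frac{22}{3}$)
$z{\left(O \right)} = -2 + O$
$h{\left(T,C \right)} = -1 + C T$
$h{\left(\frac{2}{-3},D{\left(-4,-4 \right)} \right)} z{\left(-2 \right)} \left(-19\right) = \left(-1 - \frac{22 \frac{2}{-3}}{3}\right) \left(-2 - 2\right) \left(-19\right) = \left(-1 - \frac{22 \cdot 2 \left(- \frac{1}{3}\right)}{3}\right) \left(-4\right) \left(-19\right) = \left(-1 - - \frac{44}{9}\right) \left(-4\right) \left(-19\right) = \left(-1 + \frac{44}{9}\right) \left(-4\right) \left(-19\right) = \frac{35}{9} \left(-4\right) \left(-19\right) = \left(- \frac{140}{9}\right) \left(-19\right) = \frac{2660}{9}$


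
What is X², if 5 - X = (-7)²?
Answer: 1936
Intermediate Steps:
X = -44 (X = 5 - 1*(-7)² = 5 - 1*49 = 5 - 49 = -44)
X² = (-44)² = 1936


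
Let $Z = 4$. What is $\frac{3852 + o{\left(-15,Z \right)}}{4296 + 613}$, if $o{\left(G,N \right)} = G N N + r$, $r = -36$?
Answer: $\frac{3576}{4909} \approx 0.72846$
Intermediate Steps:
$o{\left(G,N \right)} = -36 + G N^{2}$ ($o{\left(G,N \right)} = G N N - 36 = G N^{2} - 36 = -36 + G N^{2}$)
$\frac{3852 + o{\left(-15,Z \right)}}{4296 + 613} = \frac{3852 - \left(36 + 15 \cdot 4^{2}\right)}{4296 + 613} = \frac{3852 - 276}{4909} = \left(3852 - 276\right) \frac{1}{4909} = 3576 \cdot \frac{1}{4909} = \frac{3576}{4909}$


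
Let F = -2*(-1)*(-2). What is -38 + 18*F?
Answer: -110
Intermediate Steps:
F = -4 (F = 2*(-2) = -4)
-38 + 18*F = -38 + 18*(-4) = -38 - 72 = -110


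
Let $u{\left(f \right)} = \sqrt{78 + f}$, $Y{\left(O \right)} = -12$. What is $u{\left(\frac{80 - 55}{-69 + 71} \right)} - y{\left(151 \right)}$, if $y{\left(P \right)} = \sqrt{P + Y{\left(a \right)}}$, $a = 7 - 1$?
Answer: $\frac{\sqrt{362}}{2} - \sqrt{139} \approx -2.2767$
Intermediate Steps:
$a = 6$ ($a = 7 - 1 = 6$)
$y{\left(P \right)} = \sqrt{-12 + P}$ ($y{\left(P \right)} = \sqrt{P - 12} = \sqrt{-12 + P}$)
$u{\left(\frac{80 - 55}{-69 + 71} \right)} - y{\left(151 \right)} = \sqrt{78 + \frac{80 - 55}{-69 + 71}} - \sqrt{-12 + 151} = \sqrt{78 + \frac{25}{2}} - \sqrt{139} = \sqrt{\frac{181}{2}} - \sqrt{139} = \frac{\sqrt{362}}{2} - \sqrt{139}$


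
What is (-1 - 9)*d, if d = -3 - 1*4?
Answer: 70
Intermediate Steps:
d = -7 (d = -3 - 4 = -7)
(-1 - 9)*d = (-1 - 9)*(-7) = -10*(-7) = 70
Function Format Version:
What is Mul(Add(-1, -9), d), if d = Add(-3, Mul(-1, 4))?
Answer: 70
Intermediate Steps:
d = -7 (d = Add(-3, -4) = -7)
Mul(Add(-1, -9), d) = Mul(Add(-1, -9), -7) = Mul(-10, -7) = 70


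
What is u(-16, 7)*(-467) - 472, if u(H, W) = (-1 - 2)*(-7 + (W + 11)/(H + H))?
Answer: -177073/16 ≈ -11067.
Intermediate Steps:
u(H, W) = 21 - 3*(11 + W)/(2*H) (u(H, W) = -3*(-7 + (11 + W)/((2*H))) = -3*(-7 + (11 + W)*(1/(2*H))) = -3*(-7 + (11 + W)/(2*H)) = 21 - 3*(11 + W)/(2*H))
u(-16, 7)*(-467) - 472 = ((3/2)*(-11 - 1*7 + 14*(-16))/(-16))*(-467) - 472 = ((3/2)*(-1/16)*(-11 - 7 - 224))*(-467) - 472 = ((3/2)*(-1/16)*(-242))*(-467) - 472 = (363/16)*(-467) - 472 = -169521/16 - 472 = -177073/16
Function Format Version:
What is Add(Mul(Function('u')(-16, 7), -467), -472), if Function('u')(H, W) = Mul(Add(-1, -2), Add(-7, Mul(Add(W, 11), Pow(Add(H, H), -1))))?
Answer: Rational(-177073, 16) ≈ -11067.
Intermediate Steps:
Function('u')(H, W) = Add(21, Mul(Rational(-3, 2), Pow(H, -1), Add(11, W))) (Function('u')(H, W) = Mul(-3, Add(-7, Mul(Add(11, W), Pow(Mul(2, H), -1)))) = Mul(-3, Add(-7, Mul(Add(11, W), Mul(Rational(1, 2), Pow(H, -1))))) = Mul(-3, Add(-7, Mul(Rational(1, 2), Pow(H, -1), Add(11, W)))) = Add(21, Mul(Rational(-3, 2), Pow(H, -1), Add(11, W))))
Add(Mul(Function('u')(-16, 7), -467), -472) = Add(Mul(Mul(Rational(3, 2), Pow(-16, -1), Add(-11, Mul(-1, 7), Mul(14, -16))), -467), -472) = Add(Mul(Mul(Rational(3, 2), Rational(-1, 16), Add(-11, -7, -224)), -467), -472) = Add(Mul(Mul(Rational(3, 2), Rational(-1, 16), -242), -467), -472) = Add(Mul(Rational(363, 16), -467), -472) = Add(Rational(-169521, 16), -472) = Rational(-177073, 16)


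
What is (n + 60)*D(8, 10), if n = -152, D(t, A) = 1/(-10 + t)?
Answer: 46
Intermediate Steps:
(n + 60)*D(8, 10) = (-152 + 60)/(-10 + 8) = -92/(-2) = -92*(-½) = 46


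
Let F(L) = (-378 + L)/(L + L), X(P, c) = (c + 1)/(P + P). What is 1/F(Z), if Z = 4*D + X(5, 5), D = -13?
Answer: 514/2147 ≈ 0.23940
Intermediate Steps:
X(P, c) = (1 + c)/(2*P) (X(P, c) = (1 + c)/((2*P)) = (1 + c)*(1/(2*P)) = (1 + c)/(2*P))
Z = -257/5 (Z = 4*(-13) + (½)*(1 + 5)/5 = -52 + (½)*(⅕)*6 = -52 + ⅗ = -257/5 ≈ -51.400)
F(L) = (-378 + L)/(2*L) (F(L) = (-378 + L)/((2*L)) = (-378 + L)*(1/(2*L)) = (-378 + L)/(2*L))
1/F(Z) = 1/((-378 - 257/5)/(2*(-257/5))) = 1/((½)*(-5/257)*(-2147/5)) = 1/(2147/514) = 514/2147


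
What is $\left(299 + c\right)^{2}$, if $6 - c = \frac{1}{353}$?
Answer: $\frac{11591536896}{124609} \approx 93023.0$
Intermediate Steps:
$c = \frac{2117}{353}$ ($c = 6 - \frac{1}{353} = \frac{2117}{353} \approx 5.9972$)
$\left(299 + c\right)^{2} = \left(299 + \frac{2117}{353}\right)^{2} = \left(\frac{107664}{353}\right)^{2} = \frac{11591536896}{124609}$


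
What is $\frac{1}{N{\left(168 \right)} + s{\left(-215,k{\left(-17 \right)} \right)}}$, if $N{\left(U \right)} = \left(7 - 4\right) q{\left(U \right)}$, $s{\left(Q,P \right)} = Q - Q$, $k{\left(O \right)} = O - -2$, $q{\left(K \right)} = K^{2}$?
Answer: $\frac{1}{84672} \approx 1.181 \cdot 10^{-5}$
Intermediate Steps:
$k{\left(O \right)} = 2 + O$ ($k{\left(O \right)} = O + 2 = 2 + O$)
$s{\left(Q,P \right)} = 0$
$N{\left(U \right)} = 3 U^{2}$ ($N{\left(U \right)} = \left(7 - 4\right) U^{2} = 3 U^{2}$)
$\frac{1}{N{\left(168 \right)} + s{\left(-215,k{\left(-17 \right)} \right)}} = \frac{1}{3 \cdot 168^{2} + 0} = \frac{1}{3 \cdot 28224 + 0} = \frac{1}{84672 + 0} = \frac{1}{84672}$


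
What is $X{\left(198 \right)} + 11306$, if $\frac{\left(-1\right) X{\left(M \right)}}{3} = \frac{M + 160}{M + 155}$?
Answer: $\frac{3989944}{353} \approx 11303.0$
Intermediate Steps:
$X{\left(M \right)} = - \frac{3 \left(160 + M\right)}{155 + M}$ ($X{\left(M \right)} = - 3 \frac{M + 160}{M + 155} = - 3 \frac{160 + M}{155 + M} = - \frac{3 \left(160 + M\right)}{155 + M}$)
$X{\left(198 \right)} + 11306 = \frac{3 \left(-160 - 198\right)}{155 + 198} + 11306 = \frac{3 \left(-160 - 198\right)}{353} + 11306 = 3 \cdot \frac{1}{353} \left(-358\right) + 11306 = - \frac{1074}{353} + 11306 = \frac{3989944}{353}$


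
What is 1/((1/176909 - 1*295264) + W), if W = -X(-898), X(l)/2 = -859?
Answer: -176909/51930929313 ≈ -3.4066e-6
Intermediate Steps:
X(l) = -1718 (X(l) = 2*(-859) = -1718)
W = 1718 (W = -1*(-1718) = 1718)
1/((1/176909 - 1*295264) + W) = 1/((1/176909 - 1*295264) + 1718) = 1/((1/176909 - 295264) + 1718) = 1/(-52234858975/176909 + 1718) = 1/(-51930929313/176909) = -176909/51930929313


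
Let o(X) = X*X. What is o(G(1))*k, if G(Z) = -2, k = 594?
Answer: 2376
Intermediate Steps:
o(X) = X²
o(G(1))*k = (-2)²*594 = 4*594 = 2376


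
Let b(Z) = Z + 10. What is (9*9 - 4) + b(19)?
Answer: 106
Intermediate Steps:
b(Z) = 10 + Z
(9*9 - 4) + b(19) = (9*9 - 4) + (10 + 19) = (81 - 4) + 29 = 77 + 29 = 106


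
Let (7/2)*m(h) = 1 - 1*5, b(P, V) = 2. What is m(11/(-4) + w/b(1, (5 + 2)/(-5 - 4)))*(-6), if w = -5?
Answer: 48/7 ≈ 6.8571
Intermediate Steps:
m(h) = -8/7 (m(h) = 2*(1 - 1*5)/7 = 2*(1 - 5)/7 = (2/7)*(-4) = -8/7)
m(11/(-4) + w/b(1, (5 + 2)/(-5 - 4)))*(-6) = -8/7*(-6) = 48/7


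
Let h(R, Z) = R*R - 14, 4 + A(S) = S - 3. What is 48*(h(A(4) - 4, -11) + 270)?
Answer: 14640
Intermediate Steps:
A(S) = -7 + S (A(S) = -4 + (S - 3) = -4 + (-3 + S) = -7 + S)
h(R, Z) = -14 + R**2 (h(R, Z) = R**2 - 14 = -14 + R**2)
48*(h(A(4) - 4, -11) + 270) = 48*((-14 + ((-7 + 4) - 4)**2) + 270) = 48*((-14 + (-3 - 4)**2) + 270) = 48*((-14 + (-7)**2) + 270) = 48*((-14 + 49) + 270) = 48*(35 + 270) = 48*305 = 14640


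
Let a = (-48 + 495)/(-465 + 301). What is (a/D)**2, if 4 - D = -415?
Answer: 199809/4721888656 ≈ 4.2315e-5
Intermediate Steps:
D = 419 (D = 4 - 1*(-415) = 4 + 415 = 419)
a = -447/164 (a = 447/(-164) = 447*(-1/164) = -447/164 ≈ -2.7256)
(a/D)**2 = (-447/164/419)**2 = (-447/164*1/419)**2 = (-447/68716)**2 = 199809/4721888656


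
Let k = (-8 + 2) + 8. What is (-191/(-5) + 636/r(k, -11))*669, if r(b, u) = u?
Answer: -721851/55 ≈ -13125.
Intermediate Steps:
k = 2 (k = -6 + 8 = 2)
(-191/(-5) + 636/r(k, -11))*669 = (-191/(-5) + 636/(-11))*669 = (-191*(-⅕) + 636*(-1/11))*669 = (191/5 - 636/11)*669 = -1079/55*669 = -721851/55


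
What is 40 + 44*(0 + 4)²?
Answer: 744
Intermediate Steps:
40 + 44*(0 + 4)² = 40 + 44*4² = 40 + 44*16 = 40 + 704 = 744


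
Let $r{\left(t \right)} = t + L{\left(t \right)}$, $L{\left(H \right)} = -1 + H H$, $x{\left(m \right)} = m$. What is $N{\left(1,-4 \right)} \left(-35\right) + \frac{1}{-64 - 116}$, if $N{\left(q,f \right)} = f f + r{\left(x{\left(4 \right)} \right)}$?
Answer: $- \frac{220501}{180} \approx -1225.0$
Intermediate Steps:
$L{\left(H \right)} = -1 + H^{2}$
$r{\left(t \right)} = -1 + t + t^{2}$ ($r{\left(t \right)} = t + \left(-1 + t^{2}\right) = -1 + t + t^{2}$)
$N{\left(q,f \right)} = 19 + f^{2}$ ($N{\left(q,f \right)} = f f + \left(-1 + 4 + 4^{2}\right) = f^{2} + \left(-1 + 4 + 16\right) = f^{2} + 19 = 19 + f^{2}$)
$N{\left(1,-4 \right)} \left(-35\right) + \frac{1}{-64 - 116} = \left(19 + \left(-4\right)^{2}\right) \left(-35\right) + \frac{1}{-64 - 116} = \left(19 + 16\right) \left(-35\right) + \frac{1}{-180} = 35 \left(-35\right) - \frac{1}{180} = -1225 - \frac{1}{180} = - \frac{220501}{180}$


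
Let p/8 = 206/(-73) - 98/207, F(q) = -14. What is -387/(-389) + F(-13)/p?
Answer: 118231461/77482576 ≈ 1.5259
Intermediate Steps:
p = -398368/15111 (p = 8*(206/(-73) - 98/207) = 8*(206*(-1/73) - 98*1/207) = 8*(-206/73 - 98/207) = 8*(-49796/15111) = -398368/15111 ≈ -26.363)
-387/(-389) + F(-13)/p = -387/(-389) - 14/(-398368/15111) = -387*(-1/389) - 14*(-15111/398368) = 387/389 + 105777/199184 = 118231461/77482576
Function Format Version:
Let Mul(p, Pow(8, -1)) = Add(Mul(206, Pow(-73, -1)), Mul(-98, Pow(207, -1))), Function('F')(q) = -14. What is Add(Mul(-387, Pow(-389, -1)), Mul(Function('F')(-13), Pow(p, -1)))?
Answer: Rational(118231461, 77482576) ≈ 1.5259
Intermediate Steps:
p = Rational(-398368, 15111) (p = Mul(8, Add(Mul(206, Pow(-73, -1)), Mul(-98, Pow(207, -1)))) = Mul(8, Add(Mul(206, Rational(-1, 73)), Mul(-98, Rational(1, 207)))) = Mul(8, Add(Rational(-206, 73), Rational(-98, 207))) = Mul(8, Rational(-49796, 15111)) = Rational(-398368, 15111) ≈ -26.363)
Add(Mul(-387, Pow(-389, -1)), Mul(Function('F')(-13), Pow(p, -1))) = Add(Mul(-387, Pow(-389, -1)), Mul(-14, Pow(Rational(-398368, 15111), -1))) = Add(Mul(-387, Rational(-1, 389)), Mul(-14, Rational(-15111, 398368))) = Add(Rational(387, 389), Rational(105777, 199184)) = Rational(118231461, 77482576)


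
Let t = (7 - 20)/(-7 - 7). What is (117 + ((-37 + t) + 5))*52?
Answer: 31278/7 ≈ 4468.3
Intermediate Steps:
t = 13/14 (t = -13/(-14) = -13*(-1/14) = 13/14 ≈ 0.92857)
(117 + ((-37 + t) + 5))*52 = (117 + ((-37 + 13/14) + 5))*52 = (117 + (-505/14 + 5))*52 = (117 - 435/14)*52 = (1203/14)*52 = 31278/7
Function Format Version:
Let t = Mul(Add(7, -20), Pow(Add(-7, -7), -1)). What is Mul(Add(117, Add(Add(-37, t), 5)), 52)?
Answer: Rational(31278, 7) ≈ 4468.3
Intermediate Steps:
t = Rational(13, 14) (t = Mul(-13, Pow(-14, -1)) = Mul(-13, Rational(-1, 14)) = Rational(13, 14) ≈ 0.92857)
Mul(Add(117, Add(Add(-37, t), 5)), 52) = Mul(Add(117, Add(Add(-37, Rational(13, 14)), 5)), 52) = Mul(Add(117, Add(Rational(-505, 14), 5)), 52) = Mul(Add(117, Rational(-435, 14)), 52) = Mul(Rational(1203, 14), 52) = Rational(31278, 7)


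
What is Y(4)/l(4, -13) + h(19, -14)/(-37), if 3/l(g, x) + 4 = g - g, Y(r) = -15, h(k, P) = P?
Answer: 754/37 ≈ 20.378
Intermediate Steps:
l(g, x) = -¾ (l(g, x) = 3/(-4 + (g - g)) = 3/(-4 + 0) = 3/(-4) = 3*(-¼) = -¾)
Y(4)/l(4, -13) + h(19, -14)/(-37) = -15/(-¾) - 14/(-37) = -15*(-4/3) - 14*(-1/37) = 20 + 14/37 = 754/37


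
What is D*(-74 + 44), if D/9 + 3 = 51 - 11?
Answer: -9990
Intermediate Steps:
D = 333 (D = -27 + 9*(51 - 11) = -27 + 9*40 = -27 + 360 = 333)
D*(-74 + 44) = 333*(-74 + 44) = 333*(-30) = -9990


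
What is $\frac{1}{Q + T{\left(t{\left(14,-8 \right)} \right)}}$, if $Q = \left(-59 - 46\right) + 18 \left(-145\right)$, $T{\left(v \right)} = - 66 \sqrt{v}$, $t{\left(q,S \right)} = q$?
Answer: $- \frac{905}{2436747} + \frac{22 \sqrt{14}}{2436747} \approx -0.00033762$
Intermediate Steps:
$Q = -2715$ ($Q = -105 - 2610 = -2715$)
$\frac{1}{Q + T{\left(t{\left(14,-8 \right)} \right)}} = \frac{1}{-2715 - 66 \sqrt{14}}$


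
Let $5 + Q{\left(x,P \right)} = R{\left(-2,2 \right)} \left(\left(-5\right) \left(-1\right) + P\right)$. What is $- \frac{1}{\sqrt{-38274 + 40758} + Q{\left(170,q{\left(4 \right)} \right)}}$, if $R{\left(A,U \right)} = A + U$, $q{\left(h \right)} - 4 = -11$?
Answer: $- \frac{5}{2459} - \frac{6 \sqrt{69}}{2459} \approx -0.022302$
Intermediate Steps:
$q{\left(h \right)} = -7$ ($q{\left(h \right)} = 4 - 11 = -7$)
$Q{\left(x,P \right)} = -5$ ($Q{\left(x,P \right)} = -5 + \left(-2 + 2\right) \left(\left(-5\right) \left(-1\right) + P\right) = -5 + 0 \left(5 + P\right) = -5 + 0 = -5$)
$- \frac{1}{\sqrt{-38274 + 40758} + Q{\left(170,q{\left(4 \right)} \right)}} = - \frac{1}{\sqrt{-38274 + 40758} - 5} = - \frac{1}{\sqrt{2484} - 5} = - \frac{1}{6 \sqrt{69} - 5} = - \frac{1}{-5 + 6 \sqrt{69}}$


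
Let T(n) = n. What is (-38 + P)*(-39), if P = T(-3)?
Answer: 1599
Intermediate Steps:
P = -3
(-38 + P)*(-39) = (-38 - 3)*(-39) = -41*(-39) = 1599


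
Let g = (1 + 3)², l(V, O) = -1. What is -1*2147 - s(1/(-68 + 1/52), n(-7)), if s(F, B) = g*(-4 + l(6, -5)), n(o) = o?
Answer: -2067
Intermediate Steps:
g = 16 (g = 4² = 16)
s(F, B) = -80 (s(F, B) = 16*(-4 - 1) = 16*(-5) = -80)
-1*2147 - s(1/(-68 + 1/52), n(-7)) = -1*2147 - 1*(-80) = -2147 + 80 = -2067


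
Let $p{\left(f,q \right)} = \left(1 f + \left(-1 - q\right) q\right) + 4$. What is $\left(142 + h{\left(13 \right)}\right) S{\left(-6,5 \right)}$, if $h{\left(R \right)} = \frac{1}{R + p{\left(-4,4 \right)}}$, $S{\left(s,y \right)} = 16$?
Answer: $\frac{15888}{7} \approx 2269.7$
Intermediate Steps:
$p{\left(f,q \right)} = 4 + f + q \left(-1 - q\right)$ ($p{\left(f,q \right)} = \left(f + q \left(-1 - q\right)\right) + 4 = 4 + f + q \left(-1 - q\right)$)
$h{\left(R \right)} = \frac{1}{-20 + R}$ ($h{\left(R \right)} = \frac{1}{R - 20} = \frac{1}{-20 + R}$)
$\left(142 + h{\left(13 \right)}\right) S{\left(-6,5 \right)} = \left(142 + \frac{1}{-20 + 13}\right) 16 = \left(142 + \frac{1}{-7}\right) 16 = \left(142 - \frac{1}{7}\right) 16 = \frac{993}{7} \cdot 16 = \frac{15888}{7}$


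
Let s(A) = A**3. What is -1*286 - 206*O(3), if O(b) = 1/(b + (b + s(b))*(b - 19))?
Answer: -136216/477 ≈ -285.57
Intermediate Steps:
O(b) = 1/(b + (-19 + b)*(b + b**3)) (O(b) = 1/(b + (b + b**3)*(b - 19)) = 1/(b + (b + b**3)*(-19 + b)) = 1/(b + (-19 + b)*(b + b**3)))
-1*286 - 206*O(3) = -1*286 - 206/(3*(-18 + 3 + 3**3 - 19*3**2)) = -286 - 206/(3*(-18 + 3 + 27 - 19*9)) = -286 - 206/(3*(-18 + 3 + 27 - 171)) = -286 - 206/(3*(-159)) = -286 - 206*(-1)/(3*159) = -286 - 206*(-1/477) = -286 + 206/477 = -136216/477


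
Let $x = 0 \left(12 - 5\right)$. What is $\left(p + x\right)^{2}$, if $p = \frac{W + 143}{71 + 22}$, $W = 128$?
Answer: $\frac{73441}{8649} \approx 8.4913$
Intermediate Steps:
$p = \frac{271}{93}$ ($p = \frac{128 + 143}{71 + 22} = \frac{271}{93} \approx 2.914$)
$x = 0$ ($x = 0 \cdot 7 = 0$)
$\left(p + x\right)^{2} = \left(\frac{271}{93} + 0\right)^{2} = \left(\frac{271}{93}\right)^{2} = \frac{73441}{8649}$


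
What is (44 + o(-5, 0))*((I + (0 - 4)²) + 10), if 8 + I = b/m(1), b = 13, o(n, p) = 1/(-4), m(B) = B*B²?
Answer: 5425/4 ≈ 1356.3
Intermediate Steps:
m(B) = B³
o(n, p) = -¼
I = 5 (I = -8 + 13/(1³) = -8 + 13/1 = -8 + 13*1 = -8 + 13 = 5)
(44 + o(-5, 0))*((I + (0 - 4)²) + 10) = (44 - ¼)*((5 + (0 - 4)²) + 10) = 175*((5 + (-4)²) + 10)/4 = 175*((5 + 16) + 10)/4 = 175*(21 + 10)/4 = (175/4)*31 = 5425/4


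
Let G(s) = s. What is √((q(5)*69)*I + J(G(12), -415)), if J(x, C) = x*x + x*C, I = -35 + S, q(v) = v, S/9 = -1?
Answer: 12*I*√139 ≈ 141.48*I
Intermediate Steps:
S = -9 (S = 9*(-1) = -9)
I = -44 (I = -35 - 9 = -44)
J(x, C) = x² + C*x
√((q(5)*69)*I + J(G(12), -415)) = √((5*69)*(-44) + 12*(-415 + 12)) = √(345*(-44) + 12*(-403)) = √(-15180 - 4836) = √(-20016) = 12*I*√139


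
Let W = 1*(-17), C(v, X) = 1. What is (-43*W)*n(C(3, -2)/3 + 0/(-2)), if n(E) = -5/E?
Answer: -10965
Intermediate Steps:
W = -17
(-43*W)*n(C(3, -2)/3 + 0/(-2)) = (-43*(-17))*(-5/(1/3 + 0/(-2))) = 731*(-5/(1*(⅓) + 0*(-½))) = 731*(-5/(⅓ + 0)) = 731*(-5/⅓) = 731*(-5*3) = 731*(-15) = -10965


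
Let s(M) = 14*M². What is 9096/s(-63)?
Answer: 1516/9261 ≈ 0.16370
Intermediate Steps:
9096/s(-63) = 9096/((14*(-63)²)) = 9096/((14*3969)) = 9096/55566 = 9096*(1/55566) = 1516/9261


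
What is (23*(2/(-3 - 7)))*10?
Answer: -46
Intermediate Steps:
(23*(2/(-3 - 7)))*10 = (23*(2/(-10)))*10 = (23*(-1/10*2))*10 = (23*(-1/5))*10 = -23/5*10 = -46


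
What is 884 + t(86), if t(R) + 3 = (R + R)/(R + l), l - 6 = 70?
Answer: 71447/81 ≈ 882.06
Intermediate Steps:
l = 76 (l = 6 + 70 = 76)
t(R) = -3 + 2*R/(76 + R) (t(R) = -3 + (R + R)/(R + 76) = -3 + (2*R)/(76 + R) = -3 + 2*R/(76 + R))
884 + t(86) = 884 + (-228 - 1*86)/(76 + 86) = 884 + (-228 - 86)/162 = 884 + (1/162)*(-314) = 884 - 157/81 = 71447/81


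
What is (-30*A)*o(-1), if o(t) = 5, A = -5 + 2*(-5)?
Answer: 2250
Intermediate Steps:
A = -15 (A = -5 - 10 = -15)
(-30*A)*o(-1) = -30*(-15)*5 = 450*5 = 2250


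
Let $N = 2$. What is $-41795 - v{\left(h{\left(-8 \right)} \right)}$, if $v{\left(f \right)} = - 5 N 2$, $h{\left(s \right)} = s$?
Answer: $-41775$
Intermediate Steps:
$v{\left(f \right)} = -20$ ($v{\left(f \right)} = \left(-5\right) 2 \cdot 2 = \left(-10\right) 2 = -20$)
$-41795 - v{\left(h{\left(-8 \right)} \right)} = -41795 - -20 = -41795 + 20 = -41775$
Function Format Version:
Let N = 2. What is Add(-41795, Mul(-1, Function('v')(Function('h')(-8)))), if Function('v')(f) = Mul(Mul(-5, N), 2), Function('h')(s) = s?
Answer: -41775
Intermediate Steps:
Function('v')(f) = -20 (Function('v')(f) = Mul(Mul(-5, 2), 2) = Mul(-10, 2) = -20)
Add(-41795, Mul(-1, Function('v')(Function('h')(-8)))) = Add(-41795, Mul(-1, -20)) = Add(-41795, 20) = -41775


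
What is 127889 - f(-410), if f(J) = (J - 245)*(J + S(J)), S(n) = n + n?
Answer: -677761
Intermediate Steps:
S(n) = 2*n
f(J) = 3*J*(-245 + J) (f(J) = (J - 245)*(J + 2*J) = (-245 + J)*(3*J) = 3*J*(-245 + J))
127889 - f(-410) = 127889 - 3*(-410)*(-245 - 410) = 127889 - 3*(-410)*(-655) = 127889 - 1*805650 = 127889 - 805650 = -677761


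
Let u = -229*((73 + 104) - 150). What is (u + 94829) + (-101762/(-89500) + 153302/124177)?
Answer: 492611975318937/5556920750 ≈ 88648.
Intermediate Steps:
u = -6183 (u = -229*(177 - 150) = -229*27 = -6183)
(u + 94829) + (-101762/(-89500) + 153302/124177) = (-6183 + 94829) + (-101762/(-89500) + 153302/124177) = 88646 + (-101762*(-1/89500) + 153302*(1/124177)) = 88646 + (50881/44750 + 153302/124177) = 88646 + 13178514437/5556920750 = 492611975318937/5556920750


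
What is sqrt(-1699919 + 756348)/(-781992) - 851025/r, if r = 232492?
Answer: -851025/232492 - I*sqrt(943571)/781992 ≈ -3.6604 - 0.0012422*I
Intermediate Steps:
sqrt(-1699919 + 756348)/(-781992) - 851025/r = sqrt(-1699919 + 756348)/(-781992) - 851025/232492 = sqrt(-943571)*(-1/781992) - 851025*1/232492 = (I*sqrt(943571))*(-1/781992) - 851025/232492 = -I*sqrt(943571)/781992 - 851025/232492 = -851025/232492 - I*sqrt(943571)/781992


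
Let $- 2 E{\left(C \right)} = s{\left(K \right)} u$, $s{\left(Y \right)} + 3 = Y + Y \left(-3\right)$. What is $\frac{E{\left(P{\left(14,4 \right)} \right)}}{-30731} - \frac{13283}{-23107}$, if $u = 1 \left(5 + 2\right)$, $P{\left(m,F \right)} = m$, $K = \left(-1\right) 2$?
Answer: $\frac{816561495}{1420202434} \approx 0.57496$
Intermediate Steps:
$K = -2$
$s{\left(Y \right)} = -3 - 2 Y$ ($s{\left(Y \right)} = -3 + \left(Y + Y \left(-3\right)\right) = -3 + \left(Y - 3 Y\right) = -3 - 2 Y$)
$u = 7$ ($u = 1 \cdot 7 = 7$)
$E{\left(C \right)} = - \frac{7}{2}$ ($E{\left(C \right)} = - \frac{\left(-3 - -4\right) 7}{2} = - \frac{\left(-3 + 4\right) 7}{2} = - \frac{1 \cdot 7}{2} = \left(- \frac{1}{2}\right) 7 = - \frac{7}{2}$)
$\frac{E{\left(P{\left(14,4 \right)} \right)}}{-30731} - \frac{13283}{-23107} = - \frac{7}{2 \left(-30731\right)} - \frac{13283}{-23107} = \left(- \frac{7}{2}\right) \left(- \frac{1}{30731}\right) - - \frac{13283}{23107} = \frac{7}{61462} + \frac{13283}{23107} = \frac{816561495}{1420202434}$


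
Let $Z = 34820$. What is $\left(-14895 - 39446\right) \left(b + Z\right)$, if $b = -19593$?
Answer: $-827450407$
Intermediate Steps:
$\left(-14895 - 39446\right) \left(b + Z\right) = \left(-14895 - 39446\right) \left(-19593 + 34820\right) = \left(-54341\right) 15227 = -827450407$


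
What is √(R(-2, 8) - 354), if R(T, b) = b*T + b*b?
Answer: 3*I*√34 ≈ 17.493*I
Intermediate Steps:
R(T, b) = b² + T*b (R(T, b) = T*b + b² = b² + T*b)
√(R(-2, 8) - 354) = √(8*(-2 + 8) - 354) = √(8*6 - 354) = √(48 - 354) = √(-306) = 3*I*√34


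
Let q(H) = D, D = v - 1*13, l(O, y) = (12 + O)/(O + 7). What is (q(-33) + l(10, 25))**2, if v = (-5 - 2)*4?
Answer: 455625/289 ≈ 1576.6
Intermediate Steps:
v = -28 (v = -7*4 = -28)
l(O, y) = (12 + O)/(7 + O)
D = -41 (D = -28 - 1*13 = -28 - 13 = -41)
q(H) = -41
(q(-33) + l(10, 25))**2 = (-41 + (12 + 10)/(7 + 10))**2 = (-41 + 22/17)**2 = (-675/17)**2 = 455625/289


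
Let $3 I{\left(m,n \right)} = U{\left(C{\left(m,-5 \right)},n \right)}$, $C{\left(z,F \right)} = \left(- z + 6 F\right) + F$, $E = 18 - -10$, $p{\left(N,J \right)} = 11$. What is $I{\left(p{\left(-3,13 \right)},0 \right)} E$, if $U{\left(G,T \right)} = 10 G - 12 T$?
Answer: $- \frac{12880}{3} \approx -4293.3$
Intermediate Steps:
$E = 28$ ($E = 18 + 10 = 28$)
$C{\left(z,F \right)} = - z + 7 F$
$U{\left(G,T \right)} = - 12 T + 10 G$
$I{\left(m,n \right)} = - \frac{350}{3} - 4 n - \frac{10 m}{3}$ ($I{\left(m,n \right)} = \frac{- 12 n + 10 \left(- m + 7 \left(-5\right)\right)}{3} = \frac{- 12 n + 10 \left(- m - 35\right)}{3} = \frac{- 12 n + 10 \left(-35 - m\right)}{3} = \frac{- 12 n - \left(350 + 10 m\right)}{3} = \frac{-350 - 12 n - 10 m}{3} = - \frac{350}{3} - 4 n - \frac{10 m}{3}$)
$I{\left(p{\left(-3,13 \right)},0 \right)} E = \left(- \frac{350}{3} - 0 - \frac{110}{3}\right) 28 = \left(- \frac{350}{3} + 0 - \frac{110}{3}\right) 28 = \left(- \frac{460}{3}\right) 28 = - \frac{12880}{3}$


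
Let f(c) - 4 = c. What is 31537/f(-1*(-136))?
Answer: 31537/140 ≈ 225.26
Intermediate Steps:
f(c) = 4 + c
31537/f(-1*(-136)) = 31537/(4 - 1*(-136)) = 31537/(4 + 136) = 31537/140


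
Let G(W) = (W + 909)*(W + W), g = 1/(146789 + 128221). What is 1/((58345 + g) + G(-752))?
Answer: -275010/48892102829 ≈ -5.6248e-6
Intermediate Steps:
g = 1/275010 ≈ 3.6362e-6
G(W) = 2*W*(909 + W) (G(W) = (909 + W)*(2*W) = 2*W*(909 + W))
1/((58345 + g) + G(-752)) = 1/((58345 + 1/275010) + 2*(-752)*(909 - 752)) = 1/(16045458451/275010 + 2*(-752)*157) = 1/(16045458451/275010 - 236128) = 1/(-48892102829/275010) = -275010/48892102829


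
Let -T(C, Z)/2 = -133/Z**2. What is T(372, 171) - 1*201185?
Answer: -309623701/1539 ≈ -2.0119e+5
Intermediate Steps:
T(C, Z) = 266/Z**2 (T(C, Z) = -(-266)/(Z*Z) = -(-266)/(Z**2) = -(-266)/Z**2 = 266/Z**2)
T(372, 171) - 1*201185 = 266/171**2 - 1*201185 = 266*(1/29241) - 201185 = 14/1539 - 201185 = -309623701/1539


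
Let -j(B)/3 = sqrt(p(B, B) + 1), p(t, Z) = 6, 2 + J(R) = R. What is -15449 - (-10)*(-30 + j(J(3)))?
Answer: -15749 - 30*sqrt(7) ≈ -15828.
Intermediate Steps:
J(R) = -2 + R
j(B) = -3*sqrt(7) (j(B) = -3*sqrt(6 + 1) = -3*sqrt(7))
-15449 - (-10)*(-30 + j(J(3))) = -15449 - (-10)*(-30 - 3*sqrt(7)) = -15449 - (300 + 30*sqrt(7)) = -15449 + (-300 - 30*sqrt(7)) = -15749 - 30*sqrt(7)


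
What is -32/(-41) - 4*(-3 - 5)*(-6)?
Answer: -7840/41 ≈ -191.22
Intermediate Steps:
-32/(-41) - 4*(-3 - 5)*(-6) = -32*(-1/41) - 4*(-8)*(-6) = 32/41 + 32*(-6) = 32/41 - 192 = -7840/41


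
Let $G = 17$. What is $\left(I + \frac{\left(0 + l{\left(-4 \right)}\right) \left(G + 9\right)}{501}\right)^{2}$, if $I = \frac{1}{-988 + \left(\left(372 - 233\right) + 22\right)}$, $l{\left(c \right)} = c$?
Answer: $\frac{7483807081}{171666862929} \approx 0.043595$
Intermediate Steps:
$I = - \frac{1}{827}$ ($I = \frac{1}{-988 + \left(139 + 22\right)} = \frac{1}{-988 + 161} = \frac{1}{-827} = - \frac{1}{827} \approx -0.0012092$)
$\left(I + \frac{\left(0 + l{\left(-4 \right)}\right) \left(G + 9\right)}{501}\right)^{2} = \left(- \frac{1}{827} + \frac{\left(0 - 4\right) \left(17 + 9\right)}{501}\right)^{2} = \left(- \frac{1}{827} + \left(-4\right) 26 \cdot \frac{1}{501}\right)^{2} = \left(- \frac{1}{827} - \frac{104}{501}\right)^{2} = \left(- \frac{86509}{414327}\right)^{2} = \frac{7483807081}{171666862929}$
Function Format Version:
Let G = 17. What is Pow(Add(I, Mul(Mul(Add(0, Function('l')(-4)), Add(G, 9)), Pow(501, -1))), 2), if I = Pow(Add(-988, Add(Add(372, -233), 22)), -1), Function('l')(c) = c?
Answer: Rational(7483807081, 171666862929) ≈ 0.043595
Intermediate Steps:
I = Rational(-1, 827) (I = Pow(Add(-988, Add(139, 22)), -1) = Pow(Add(-988, 161), -1) = Pow(-827, -1) = Rational(-1, 827) ≈ -0.0012092)
Pow(Add(I, Mul(Mul(Add(0, Function('l')(-4)), Add(G, 9)), Pow(501, -1))), 2) = Pow(Add(Rational(-1, 827), Mul(Mul(Add(0, -4), Add(17, 9)), Pow(501, -1))), 2) = Pow(Add(Rational(-1, 827), Mul(Mul(-4, 26), Rational(1, 501))), 2) = Pow(Add(Rational(-1, 827), Mul(-104, Rational(1, 501))), 2) = Pow(Add(Rational(-1, 827), Rational(-104, 501)), 2) = Pow(Rational(-86509, 414327), 2) = Rational(7483807081, 171666862929)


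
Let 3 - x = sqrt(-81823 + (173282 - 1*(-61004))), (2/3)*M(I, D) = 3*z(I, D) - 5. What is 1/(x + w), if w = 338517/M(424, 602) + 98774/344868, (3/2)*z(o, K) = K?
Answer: -9733649243068938/5885050219192382699 - 50826262596516*sqrt(152463)/5885050219192382699 ≈ -0.0050262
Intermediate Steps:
z(o, K) = 2*K/3
M(I, D) = -15/2 + 3*D (M(I, D) = 3*(3*(2*D/3) - 5)/2 = 3*(2*D - 5)/2 = 3*(-5 + 2*D)/2 = -15/2 + 3*D)
w = 1343923285/7129254 (w = 338517/(-15/2 + 3*602) + 98774/344868 = 338517/(-15/2 + 1806) + 98774*(1/344868) = 338517/(3597/2) + 1703/5946 = 338517*(2/3597) + 1703/5946 = 225678/1199 + 1703/5946 = 1343923285/7129254 ≈ 188.51)
x = 3 - sqrt(152463) (x = 3 - sqrt(-81823 + (173282 - 1*(-61004))) = 3 - sqrt(-81823 + (173282 + 61004)) = 3 - sqrt(-81823 + 234286) = 3 - sqrt(152463) ≈ -387.47)
1/(x + w) = 1/((3 - sqrt(152463)) + 1343923285/7129254) = 1/(1365311047/7129254 - sqrt(152463))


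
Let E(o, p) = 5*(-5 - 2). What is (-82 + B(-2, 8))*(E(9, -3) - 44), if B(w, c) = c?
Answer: 5846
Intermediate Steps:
E(o, p) = -35 (E(o, p) = 5*(-7) = -35)
(-82 + B(-2, 8))*(E(9, -3) - 44) = (-82 + 8)*(-35 - 44) = -74*(-79) = 5846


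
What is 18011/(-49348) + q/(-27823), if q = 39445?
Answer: -2447651913/1373009404 ≈ -1.7827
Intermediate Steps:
18011/(-49348) + q/(-27823) = 18011/(-49348) + 39445/(-27823) = 18011*(-1/49348) + 39445*(-1/27823) = -18011/49348 - 39445/27823 = -2447651913/1373009404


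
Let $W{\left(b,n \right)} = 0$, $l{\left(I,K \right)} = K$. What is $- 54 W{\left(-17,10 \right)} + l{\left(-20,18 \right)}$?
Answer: $18$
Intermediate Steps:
$- 54 W{\left(-17,10 \right)} + l{\left(-20,18 \right)} = \left(-54\right) 0 + 18 = 0 + 18 = 18$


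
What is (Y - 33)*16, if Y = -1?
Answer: -544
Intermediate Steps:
(Y - 33)*16 = (-1 - 33)*16 = -34*16 = -544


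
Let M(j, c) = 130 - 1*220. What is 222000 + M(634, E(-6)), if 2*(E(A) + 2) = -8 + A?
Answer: 221910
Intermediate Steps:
E(A) = -6 + A/2 (E(A) = -2 + (-8 + A)/2 = -2 + (-4 + A/2) = -6 + A/2)
M(j, c) = -90 (M(j, c) = 130 - 220 = -90)
222000 + M(634, E(-6)) = 222000 - 90 = 221910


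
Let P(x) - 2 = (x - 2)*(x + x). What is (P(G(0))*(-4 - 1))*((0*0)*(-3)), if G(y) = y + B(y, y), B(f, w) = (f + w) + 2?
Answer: 0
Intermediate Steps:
B(f, w) = 2 + f + w
G(y) = 2 + 3*y (G(y) = y + (2 + y + y) = y + (2 + 2*y) = 2 + 3*y)
P(x) = 2 + 2*x*(-2 + x) (P(x) = 2 + (x - 2)*(x + x) = 2 + (-2 + x)*(2*x) = 2 + 2*x*(-2 + x))
(P(G(0))*(-4 - 1))*((0*0)*(-3)) = ((2 - 4*(2 + 3*0) + 2*(2 + 3*0)**2)*(-4 - 1))*((0*0)*(-3)) = ((2 - 4*(2 + 0) + 2*(2 + 0)**2)*(-5))*(0*(-3)) = ((2 - 4*2 + 2*2**2)*(-5))*0 = ((2 - 8 + 2*4)*(-5))*0 = ((2 - 8 + 8)*(-5))*0 = (2*(-5))*0 = -10*0 = 0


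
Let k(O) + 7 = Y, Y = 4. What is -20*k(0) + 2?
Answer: 62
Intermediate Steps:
k(O) = -3 (k(O) = -7 + 4 = -3)
-20*k(0) + 2 = -20*(-3) + 2 = 60 + 2 = 62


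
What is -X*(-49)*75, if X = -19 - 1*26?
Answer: -165375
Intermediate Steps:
X = -45 (X = -19 - 26 = -45)
-X*(-49)*75 = -(-45*(-49))*75 = -2205*75 = -1*165375 = -165375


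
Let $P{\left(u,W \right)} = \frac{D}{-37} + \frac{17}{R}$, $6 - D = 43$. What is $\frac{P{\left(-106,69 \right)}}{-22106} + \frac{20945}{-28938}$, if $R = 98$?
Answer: $- \frac{3241308895}{4477923996} \approx -0.72384$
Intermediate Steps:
$D = -37$ ($D = 6 - 43 = -37$)
$P{\left(u,W \right)} = \frac{115}{98}$ ($P{\left(u,W \right)} = - \frac{37}{-37} + \frac{17}{98} = \left(-37\right) \left(- \frac{1}{37}\right) + 17 \cdot \frac{1}{98} = 1 + \frac{17}{98} = \frac{115}{98}$)
$\frac{P{\left(-106,69 \right)}}{-22106} + \frac{20945}{-28938} = \frac{115}{98 \left(-22106\right)} + \frac{20945}{-28938} = \frac{115}{98} \left(- \frac{1}{22106}\right) + 20945 \left(- \frac{1}{28938}\right) = - \frac{115}{2166388} - \frac{20945}{28938} = - \frac{3241308895}{4477923996}$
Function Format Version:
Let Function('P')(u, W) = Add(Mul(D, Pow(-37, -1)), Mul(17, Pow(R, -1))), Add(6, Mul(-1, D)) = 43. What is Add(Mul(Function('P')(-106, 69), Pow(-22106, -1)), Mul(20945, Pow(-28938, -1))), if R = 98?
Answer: Rational(-3241308895, 4477923996) ≈ -0.72384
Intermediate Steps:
D = -37 (D = Add(6, Mul(-1, 43)) = Add(6, -43) = -37)
Function('P')(u, W) = Rational(115, 98) (Function('P')(u, W) = Add(Mul(-37, Pow(-37, -1)), Mul(17, Pow(98, -1))) = Add(Mul(-37, Rational(-1, 37)), Mul(17, Rational(1, 98))) = Add(1, Rational(17, 98)) = Rational(115, 98))
Add(Mul(Function('P')(-106, 69), Pow(-22106, -1)), Mul(20945, Pow(-28938, -1))) = Add(Mul(Rational(115, 98), Pow(-22106, -1)), Mul(20945, Pow(-28938, -1))) = Add(Mul(Rational(115, 98), Rational(-1, 22106)), Mul(20945, Rational(-1, 28938))) = Add(Rational(-115, 2166388), Rational(-20945, 28938)) = Rational(-3241308895, 4477923996)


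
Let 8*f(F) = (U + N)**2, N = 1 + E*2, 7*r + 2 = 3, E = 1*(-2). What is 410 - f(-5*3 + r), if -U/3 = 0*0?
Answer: 3271/8 ≈ 408.88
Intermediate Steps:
E = -2
r = 1/7 (r = -2/7 + (1/7)*3 = -2/7 + 3/7 = 1/7 ≈ 0.14286)
U = 0 (U = -0*0 = -3*0 = 0)
N = -3 (N = 1 - 2*2 = 1 - 4 = -3)
f(F) = 9/8 (f(F) = (0 - 3)**2/8 = (1/8)*(-3)**2 = (1/8)*9 = 9/8)
410 - f(-5*3 + r) = 410 - 1*9/8 = 410 - 9/8 = 3271/8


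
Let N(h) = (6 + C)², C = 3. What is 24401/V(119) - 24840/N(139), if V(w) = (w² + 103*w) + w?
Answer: -24340837/79611 ≈ -305.75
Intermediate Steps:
V(w) = w² + 104*w
N(h) = 81 (N(h) = (6 + 3)² = 9² = 81)
24401/V(119) - 24840/N(139) = 24401/((119*(104 + 119))) - 24840/81 = 24401/((119*223)) - 24840*1/81 = 24401/26537 - 920/3 = -24340837/79611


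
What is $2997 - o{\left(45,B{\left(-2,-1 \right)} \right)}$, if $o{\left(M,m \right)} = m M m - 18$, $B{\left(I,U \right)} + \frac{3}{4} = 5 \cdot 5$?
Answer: $- \frac{375165}{16} \approx -23448.0$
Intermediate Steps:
$B{\left(I,U \right)} = \frac{97}{4}$ ($B{\left(I,U \right)} = - \frac{3}{4} + 5 \cdot 5 = - \frac{3}{4} + 25 = \frac{97}{4}$)
$o{\left(M,m \right)} = -18 + M m^{2}$ ($o{\left(M,m \right)} = M m m - 18 = M m^{2} - 18 = -18 + M m^{2}$)
$2997 - o{\left(45,B{\left(-2,-1 \right)} \right)} = 2997 - \left(-18 + 45 \left(\frac{97}{4}\right)^{2}\right) = 2997 - \left(-18 + 45 \cdot \frac{9409}{16}\right) = 2997 - \left(-18 + \frac{423405}{16}\right) = 2997 - \frac{423117}{16} = - \frac{375165}{16}$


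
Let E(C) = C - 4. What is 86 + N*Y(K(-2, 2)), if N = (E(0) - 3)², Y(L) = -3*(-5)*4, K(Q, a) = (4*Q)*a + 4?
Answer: 3026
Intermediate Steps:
E(C) = -4 + C
K(Q, a) = 4 + 4*Q*a (K(Q, a) = 4*Q*a + 4 = 4 + 4*Q*a)
Y(L) = 60 (Y(L) = 15*4 = 60)
N = 49 (N = ((-4 + 0) - 3)² = (-4 - 3)² = (-7)² = 49)
86 + N*Y(K(-2, 2)) = 86 + 49*60 = 86 + 2940 = 3026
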